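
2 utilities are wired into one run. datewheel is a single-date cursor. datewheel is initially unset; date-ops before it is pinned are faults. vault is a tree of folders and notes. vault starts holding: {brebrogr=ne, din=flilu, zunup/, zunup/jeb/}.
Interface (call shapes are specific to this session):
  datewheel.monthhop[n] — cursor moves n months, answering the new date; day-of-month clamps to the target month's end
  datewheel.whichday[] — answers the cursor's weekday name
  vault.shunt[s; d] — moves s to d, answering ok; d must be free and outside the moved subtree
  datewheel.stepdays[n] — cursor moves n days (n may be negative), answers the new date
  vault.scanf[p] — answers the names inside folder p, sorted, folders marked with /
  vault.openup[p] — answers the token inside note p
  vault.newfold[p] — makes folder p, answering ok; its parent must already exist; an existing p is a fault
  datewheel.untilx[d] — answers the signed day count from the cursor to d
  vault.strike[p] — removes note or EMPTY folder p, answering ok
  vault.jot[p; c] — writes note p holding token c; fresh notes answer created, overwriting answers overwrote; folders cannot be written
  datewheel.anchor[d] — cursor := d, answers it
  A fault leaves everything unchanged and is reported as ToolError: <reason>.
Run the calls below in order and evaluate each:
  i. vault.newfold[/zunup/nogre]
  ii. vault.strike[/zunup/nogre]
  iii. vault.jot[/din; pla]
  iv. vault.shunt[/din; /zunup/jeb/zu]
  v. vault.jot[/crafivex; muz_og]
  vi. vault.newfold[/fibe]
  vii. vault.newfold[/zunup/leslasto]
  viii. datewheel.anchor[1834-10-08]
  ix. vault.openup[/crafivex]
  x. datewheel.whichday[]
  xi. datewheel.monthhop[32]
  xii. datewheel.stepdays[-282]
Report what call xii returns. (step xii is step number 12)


Answer: 1836-08-30

Derivation:
Calling newfold on p=/zunup/nogre: ok.
I run strike on p=/zunup/nogre, — result: ok.
I use jot on p=/din, c=pla, giving overwrote.
Calling shunt on s=/din, d=/zunup/jeb/zu, yielding ok.
I use jot on p=/crafivex, c=muz_og, → created.
Then newfold on p=/fibe, and see ok.
Calling newfold on p=/zunup/leslasto, and observe ok.
I try anchor on d=1834-10-08: 1834-10-08.
I call openup on p=/crafivex, which returns muz_og.
I use whichday, yielding Wednesday.
I run monthhop on n=32, and get 1837-06-08.
Then stepdays on n=-282, giving 1836-08-30.


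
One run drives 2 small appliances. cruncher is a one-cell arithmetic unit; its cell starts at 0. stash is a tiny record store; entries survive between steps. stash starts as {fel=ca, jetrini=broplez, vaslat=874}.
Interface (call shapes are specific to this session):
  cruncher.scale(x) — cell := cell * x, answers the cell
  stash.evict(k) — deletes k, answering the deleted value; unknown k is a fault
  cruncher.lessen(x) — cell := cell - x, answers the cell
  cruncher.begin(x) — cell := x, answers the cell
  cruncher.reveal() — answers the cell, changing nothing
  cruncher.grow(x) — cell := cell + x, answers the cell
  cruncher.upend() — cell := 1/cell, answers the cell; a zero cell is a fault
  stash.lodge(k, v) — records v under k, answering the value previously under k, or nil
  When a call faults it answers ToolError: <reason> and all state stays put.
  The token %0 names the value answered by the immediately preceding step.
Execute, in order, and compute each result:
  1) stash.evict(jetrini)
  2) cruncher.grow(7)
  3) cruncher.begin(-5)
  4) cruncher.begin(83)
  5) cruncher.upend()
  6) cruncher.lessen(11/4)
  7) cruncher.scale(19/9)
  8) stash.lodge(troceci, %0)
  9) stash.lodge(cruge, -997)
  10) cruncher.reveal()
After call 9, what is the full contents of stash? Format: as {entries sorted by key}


Answer: {cruge=-997, fel=ca, troceci=-1919/332, vaslat=874}

Derivation:
I try stash.evict passing k='jetrini', yielding broplez.
Next I call cruncher.grow passing x='7': 7.
Then cruncher.begin passing x='-5', which returns -5.
I use cruncher.begin passing x='83', → 83.
Next I call cruncher.upend, giving 1/83.
Invoking cruncher.lessen passing x='11/4', and observe -909/332.
Calling cruncher.scale passing x='19/9', which returns -1919/332.
Then stash.lodge passing k='troceci', v='%0', — result: nil.
Next I call stash.lodge passing k='cruge', v='-997', which returns nil.
Next I call cruncher.reveal, — result: -1919/332.


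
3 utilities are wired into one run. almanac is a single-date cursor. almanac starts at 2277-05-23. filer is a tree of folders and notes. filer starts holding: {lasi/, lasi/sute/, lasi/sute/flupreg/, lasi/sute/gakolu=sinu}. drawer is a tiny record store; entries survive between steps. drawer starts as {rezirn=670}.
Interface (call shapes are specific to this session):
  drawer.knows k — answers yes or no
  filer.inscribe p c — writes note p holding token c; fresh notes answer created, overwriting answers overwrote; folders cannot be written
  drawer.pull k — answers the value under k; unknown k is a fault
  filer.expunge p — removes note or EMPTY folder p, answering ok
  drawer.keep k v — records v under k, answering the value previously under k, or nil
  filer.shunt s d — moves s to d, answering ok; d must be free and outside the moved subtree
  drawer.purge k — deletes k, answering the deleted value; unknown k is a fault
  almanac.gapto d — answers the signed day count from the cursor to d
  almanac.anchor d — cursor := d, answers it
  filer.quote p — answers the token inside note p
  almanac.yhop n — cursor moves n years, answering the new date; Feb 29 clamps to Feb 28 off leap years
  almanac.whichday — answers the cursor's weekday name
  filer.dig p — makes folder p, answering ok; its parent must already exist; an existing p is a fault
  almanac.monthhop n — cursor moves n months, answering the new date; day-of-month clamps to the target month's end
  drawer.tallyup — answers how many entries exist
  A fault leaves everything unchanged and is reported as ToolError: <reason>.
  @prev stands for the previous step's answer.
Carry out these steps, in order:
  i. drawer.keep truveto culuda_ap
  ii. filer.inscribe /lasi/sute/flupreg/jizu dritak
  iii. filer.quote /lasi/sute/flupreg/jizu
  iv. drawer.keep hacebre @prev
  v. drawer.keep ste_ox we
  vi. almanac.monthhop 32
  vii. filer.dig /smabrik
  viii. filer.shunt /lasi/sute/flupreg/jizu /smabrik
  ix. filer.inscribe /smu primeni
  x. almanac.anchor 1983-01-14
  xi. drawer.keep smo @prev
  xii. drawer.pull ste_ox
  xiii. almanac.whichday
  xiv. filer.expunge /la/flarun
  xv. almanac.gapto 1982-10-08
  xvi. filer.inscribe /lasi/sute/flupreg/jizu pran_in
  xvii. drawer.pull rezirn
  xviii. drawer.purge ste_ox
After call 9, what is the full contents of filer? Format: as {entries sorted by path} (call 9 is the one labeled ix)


Act: keep[truveto; culuda_ap]
Obs: nil
Act: inscribe[/lasi/sute/flupreg/jizu; dritak]
Obs: created
Act: quote[/lasi/sute/flupreg/jizu]
Obs: dritak
Act: keep[hacebre; @prev]
Obs: nil
Act: keep[ste_ox; we]
Obs: nil
Act: monthhop[32]
Obs: 2280-01-23
Act: dig[/smabrik]
Obs: ok
Act: shunt[/lasi/sute/flupreg/jizu; /smabrik]
Obs: ToolError: exists
Act: inscribe[/smu; primeni]
Obs: created
Act: anchor[1983-01-14]
Obs: 1983-01-14
Act: keep[smo; @prev]
Obs: nil
Act: pull[ste_ox]
Obs: we
Act: whichday[]
Obs: Friday
Act: expunge[/la/flarun]
Obs: ToolError: not found
Act: gapto[1982-10-08]
Obs: -98
Act: inscribe[/lasi/sute/flupreg/jizu; pran_in]
Obs: overwrote
Act: pull[rezirn]
Obs: 670
Act: purge[ste_ox]
Obs: we

Answer: {lasi/, lasi/sute/, lasi/sute/flupreg/, lasi/sute/flupreg/jizu=dritak, lasi/sute/gakolu=sinu, smabrik/, smu=primeni}


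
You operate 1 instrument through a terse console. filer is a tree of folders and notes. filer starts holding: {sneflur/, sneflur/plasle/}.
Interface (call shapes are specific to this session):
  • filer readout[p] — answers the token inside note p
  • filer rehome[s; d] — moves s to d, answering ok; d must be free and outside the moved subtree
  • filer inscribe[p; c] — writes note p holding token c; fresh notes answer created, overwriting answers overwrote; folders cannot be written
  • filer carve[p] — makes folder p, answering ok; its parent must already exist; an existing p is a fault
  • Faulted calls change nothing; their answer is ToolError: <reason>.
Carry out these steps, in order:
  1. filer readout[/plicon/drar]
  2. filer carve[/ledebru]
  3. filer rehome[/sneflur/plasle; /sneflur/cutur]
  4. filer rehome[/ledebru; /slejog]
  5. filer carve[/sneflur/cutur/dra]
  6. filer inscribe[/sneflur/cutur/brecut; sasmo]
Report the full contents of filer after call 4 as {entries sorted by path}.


Answer: {slejog/, sneflur/, sneflur/cutur/}

Derivation:
-- 1. filer readout(p=/plicon/drar) == ToolError: not found
-- 2. filer carve(p=/ledebru) == ok
-- 3. filer rehome(s=/sneflur/plasle, d=/sneflur/cutur) == ok
-- 4. filer rehome(s=/ledebru, d=/slejog) == ok
-- 5. filer carve(p=/sneflur/cutur/dra) == ok
-- 6. filer inscribe(p=/sneflur/cutur/brecut, c=sasmo) == created


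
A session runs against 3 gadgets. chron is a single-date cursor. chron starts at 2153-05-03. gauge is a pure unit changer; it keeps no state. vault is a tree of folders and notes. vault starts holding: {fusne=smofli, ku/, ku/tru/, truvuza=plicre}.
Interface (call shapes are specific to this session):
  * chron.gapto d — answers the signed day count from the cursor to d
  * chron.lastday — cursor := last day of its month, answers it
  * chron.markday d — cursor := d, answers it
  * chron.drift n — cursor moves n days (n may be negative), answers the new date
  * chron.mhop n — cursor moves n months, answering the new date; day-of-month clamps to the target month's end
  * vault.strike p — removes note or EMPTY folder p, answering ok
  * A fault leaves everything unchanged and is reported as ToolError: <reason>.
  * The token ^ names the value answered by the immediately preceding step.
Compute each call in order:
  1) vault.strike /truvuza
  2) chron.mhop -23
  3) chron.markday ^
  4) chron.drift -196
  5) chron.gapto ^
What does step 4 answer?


→ vault.strike(/truvuza)
← ok
→ chron.mhop(-23)
← 2151-06-03
→ chron.markday(^)
← 2151-06-03
→ chron.drift(-196)
← 2150-11-19
→ chron.gapto(^)
← 0

Answer: 2150-11-19


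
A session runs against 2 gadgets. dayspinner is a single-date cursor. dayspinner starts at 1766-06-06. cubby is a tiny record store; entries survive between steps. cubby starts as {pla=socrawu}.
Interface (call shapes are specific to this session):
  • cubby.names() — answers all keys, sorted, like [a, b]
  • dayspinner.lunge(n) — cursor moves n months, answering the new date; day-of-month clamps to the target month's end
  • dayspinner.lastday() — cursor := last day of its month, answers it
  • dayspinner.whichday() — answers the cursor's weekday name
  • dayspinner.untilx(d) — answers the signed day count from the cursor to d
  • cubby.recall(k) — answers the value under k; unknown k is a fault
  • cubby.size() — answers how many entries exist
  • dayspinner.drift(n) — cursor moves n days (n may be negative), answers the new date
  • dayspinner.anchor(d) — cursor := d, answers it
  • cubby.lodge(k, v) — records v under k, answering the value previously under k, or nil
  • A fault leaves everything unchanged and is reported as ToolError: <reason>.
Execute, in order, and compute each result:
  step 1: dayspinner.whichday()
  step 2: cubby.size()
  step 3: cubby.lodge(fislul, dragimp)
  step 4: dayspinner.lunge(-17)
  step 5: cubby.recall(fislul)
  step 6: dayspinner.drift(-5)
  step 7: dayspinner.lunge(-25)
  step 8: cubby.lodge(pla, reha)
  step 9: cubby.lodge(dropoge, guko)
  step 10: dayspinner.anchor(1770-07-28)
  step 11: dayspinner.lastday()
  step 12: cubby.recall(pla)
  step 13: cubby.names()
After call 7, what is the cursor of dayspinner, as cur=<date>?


Answer: cur=1762-12-01

Derivation:
Invoking dayspinner.whichday(), and observe Friday.
I try cubby.size(), → 1.
Next I call cubby.lodge with fislul, dragimp, and get nil.
Invoking dayspinner.lunge with -17, → 1765-01-06.
Next I call cubby.recall with fislul, — result: dragimp.
Next I call dayspinner.drift with -5: 1765-01-01.
I run dayspinner.lunge with -25, and see 1762-12-01.
I run cubby.lodge with pla, reha, yielding socrawu.
Then cubby.lodge with dropoge, guko, and observe nil.
Invoking dayspinner.anchor with 1770-07-28, — result: 1770-07-28.
Next I call dayspinner.lastday(), — result: 1770-07-31.
Using cubby.recall with pla, giving reha.
I use cubby.names(), and see [dropoge, fislul, pla].


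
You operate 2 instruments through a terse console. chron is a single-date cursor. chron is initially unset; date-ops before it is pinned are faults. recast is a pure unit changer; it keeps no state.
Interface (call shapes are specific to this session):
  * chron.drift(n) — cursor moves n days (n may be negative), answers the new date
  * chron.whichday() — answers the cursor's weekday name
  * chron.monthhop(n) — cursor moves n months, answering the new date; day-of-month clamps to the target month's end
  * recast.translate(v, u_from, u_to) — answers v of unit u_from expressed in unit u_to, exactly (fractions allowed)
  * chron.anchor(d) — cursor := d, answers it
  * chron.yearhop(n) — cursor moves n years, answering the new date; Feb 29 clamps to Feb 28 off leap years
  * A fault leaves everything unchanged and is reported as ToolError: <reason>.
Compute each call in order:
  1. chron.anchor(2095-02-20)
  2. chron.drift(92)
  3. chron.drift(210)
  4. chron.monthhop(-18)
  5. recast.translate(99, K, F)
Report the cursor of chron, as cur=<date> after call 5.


Answer: cur=2094-06-19

Derivation:
% chron.anchor 2095-02-20
[out] 2095-02-20
% chron.drift 92
[out] 2095-05-23
% chron.drift 210
[out] 2095-12-19
% chron.monthhop -18
[out] 2094-06-19
% recast.translate 99 K F
[out] -28147/100


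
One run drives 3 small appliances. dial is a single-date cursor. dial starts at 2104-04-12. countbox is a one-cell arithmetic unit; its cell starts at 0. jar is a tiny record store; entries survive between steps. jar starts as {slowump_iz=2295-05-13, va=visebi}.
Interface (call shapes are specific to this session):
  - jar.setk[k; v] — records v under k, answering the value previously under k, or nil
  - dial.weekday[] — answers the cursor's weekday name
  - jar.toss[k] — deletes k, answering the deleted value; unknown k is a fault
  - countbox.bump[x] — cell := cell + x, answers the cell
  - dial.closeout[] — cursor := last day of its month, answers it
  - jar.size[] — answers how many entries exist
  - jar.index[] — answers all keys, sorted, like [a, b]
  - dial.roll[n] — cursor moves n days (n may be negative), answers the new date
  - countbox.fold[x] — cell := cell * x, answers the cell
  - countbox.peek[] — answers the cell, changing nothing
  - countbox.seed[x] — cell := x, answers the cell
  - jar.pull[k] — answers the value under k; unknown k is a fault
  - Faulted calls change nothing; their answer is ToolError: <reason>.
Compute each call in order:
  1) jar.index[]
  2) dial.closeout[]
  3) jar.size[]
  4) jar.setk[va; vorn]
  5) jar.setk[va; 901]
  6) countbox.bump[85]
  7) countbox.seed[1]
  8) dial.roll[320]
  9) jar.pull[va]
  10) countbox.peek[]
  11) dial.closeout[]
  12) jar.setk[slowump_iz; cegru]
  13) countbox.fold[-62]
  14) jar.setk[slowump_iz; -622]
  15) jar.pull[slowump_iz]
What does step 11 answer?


Answer: 2105-03-31

Derivation:
Invoking index(), yielding [slowump_iz, va].
I call closeout(), and observe 2104-04-30.
I use size(), yielding 2.
Calling setk(k→va, v→vorn), and get visebi.
I use setk(k→va, v→901): vorn.
Calling bump(x→85): 85.
Next I call seed(x→1), and see 1.
Now I run roll(n→320), and observe 2105-03-16.
Now I run pull(k→va), which returns 901.
I invoke peek(), and see 1.
I use closeout(), yielding 2105-03-31.
Then setk(k→slowump_iz, v→cegru), yielding 2295-05-13.
I call fold(x→-62), and get -62.
I try setk(k→slowump_iz, v→-622), → cegru.
Invoking pull(k→slowump_iz), which returns -622.


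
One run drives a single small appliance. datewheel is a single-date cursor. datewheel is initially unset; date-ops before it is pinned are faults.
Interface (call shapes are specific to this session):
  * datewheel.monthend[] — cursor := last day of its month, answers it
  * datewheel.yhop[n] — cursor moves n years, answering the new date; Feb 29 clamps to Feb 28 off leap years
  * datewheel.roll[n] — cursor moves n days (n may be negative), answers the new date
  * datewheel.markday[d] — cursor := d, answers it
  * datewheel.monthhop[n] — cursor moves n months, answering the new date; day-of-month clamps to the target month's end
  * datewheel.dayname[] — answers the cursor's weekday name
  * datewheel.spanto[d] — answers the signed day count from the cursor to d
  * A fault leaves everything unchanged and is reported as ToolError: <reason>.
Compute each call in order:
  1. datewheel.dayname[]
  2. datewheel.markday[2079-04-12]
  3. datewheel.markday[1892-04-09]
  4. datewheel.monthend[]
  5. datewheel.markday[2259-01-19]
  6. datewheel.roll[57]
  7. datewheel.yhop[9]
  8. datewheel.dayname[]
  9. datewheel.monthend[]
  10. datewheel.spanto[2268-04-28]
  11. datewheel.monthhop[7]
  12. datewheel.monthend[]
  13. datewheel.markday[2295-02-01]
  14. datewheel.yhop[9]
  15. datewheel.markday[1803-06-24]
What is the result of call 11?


> datewheel.dayname
:: ToolError: no date set
> datewheel.markday d='2079-04-12'
:: 2079-04-12
> datewheel.markday d='1892-04-09'
:: 1892-04-09
> datewheel.monthend
:: 1892-04-30
> datewheel.markday d='2259-01-19'
:: 2259-01-19
> datewheel.roll n='57'
:: 2259-03-17
> datewheel.yhop n='9'
:: 2268-03-17
> datewheel.dayname
:: Tuesday
> datewheel.monthend
:: 2268-03-31
> datewheel.spanto d='2268-04-28'
:: 28
> datewheel.monthhop n='7'
:: 2268-10-31
> datewheel.monthend
:: 2268-10-31
> datewheel.markday d='2295-02-01'
:: 2295-02-01
> datewheel.yhop n='9'
:: 2304-02-01
> datewheel.markday d='1803-06-24'
:: 1803-06-24

Answer: 2268-10-31


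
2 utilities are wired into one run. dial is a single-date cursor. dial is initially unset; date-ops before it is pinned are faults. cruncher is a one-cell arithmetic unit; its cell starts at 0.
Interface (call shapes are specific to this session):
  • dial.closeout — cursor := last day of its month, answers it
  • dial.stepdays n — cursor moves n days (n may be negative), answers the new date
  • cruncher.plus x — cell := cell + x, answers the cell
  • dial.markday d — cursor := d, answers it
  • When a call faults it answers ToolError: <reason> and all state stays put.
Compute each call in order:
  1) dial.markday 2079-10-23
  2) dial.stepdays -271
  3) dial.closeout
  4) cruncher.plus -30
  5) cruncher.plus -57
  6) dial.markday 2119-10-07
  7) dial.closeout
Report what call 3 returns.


Answer: 2079-01-31

Derivation:
Invoking markday(2079-10-23), — result: 2079-10-23.
Next I call stepdays(-271), which returns 2079-01-25.
Now I run closeout(), giving 2079-01-31.
I use plus(-30), and see -30.
Calling plus(-57), and see -87.
Invoking markday(2119-10-07), and get 2119-10-07.
I invoke closeout, and see 2119-10-31.


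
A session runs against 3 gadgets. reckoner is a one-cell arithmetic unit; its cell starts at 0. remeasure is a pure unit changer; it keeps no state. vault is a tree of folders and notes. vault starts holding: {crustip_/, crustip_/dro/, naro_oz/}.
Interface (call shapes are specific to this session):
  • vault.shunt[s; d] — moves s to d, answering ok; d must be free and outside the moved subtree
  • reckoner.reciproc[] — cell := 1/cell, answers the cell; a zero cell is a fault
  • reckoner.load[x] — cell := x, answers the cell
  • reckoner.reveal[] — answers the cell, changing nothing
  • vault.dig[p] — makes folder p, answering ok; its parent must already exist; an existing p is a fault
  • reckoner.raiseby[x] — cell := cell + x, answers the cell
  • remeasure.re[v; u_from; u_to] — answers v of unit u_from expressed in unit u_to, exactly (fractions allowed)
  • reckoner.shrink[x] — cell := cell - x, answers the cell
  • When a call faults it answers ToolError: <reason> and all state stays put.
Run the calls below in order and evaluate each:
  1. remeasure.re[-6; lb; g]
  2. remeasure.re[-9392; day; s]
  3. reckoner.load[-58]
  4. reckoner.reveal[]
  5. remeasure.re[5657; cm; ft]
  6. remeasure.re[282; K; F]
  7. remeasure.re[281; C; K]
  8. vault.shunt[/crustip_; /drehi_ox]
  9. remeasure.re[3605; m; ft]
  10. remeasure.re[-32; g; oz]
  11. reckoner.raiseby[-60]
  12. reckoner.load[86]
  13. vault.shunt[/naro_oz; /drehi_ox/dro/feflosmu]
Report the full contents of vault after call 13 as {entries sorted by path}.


Answer: {drehi_ox/, drehi_ox/dro/, drehi_ox/dro/feflosmu/}

Derivation:
·→ re(v: -6, u_from: lb, u_to: g)
·← -136077711/50000
·→ re(v: -9392, u_from: day, u_to: s)
·← -811468800
·→ load(x: -58)
·← -58
·→ reveal()
·← -58
·→ re(v: 5657, u_from: cm, u_to: ft)
·← 141425/762
·→ re(v: 282, u_from: K, u_to: F)
·← 4793/100
·→ re(v: 281, u_from: C, u_to: K)
·← 11083/20
·→ shunt(s: /crustip_, d: /drehi_ox)
·← ok
·→ re(v: 3605, u_from: m, u_to: ft)
·← 4506250/381
·→ re(v: -32, u_from: g, u_to: oz)
·← -51200000/45359237
·→ raiseby(x: -60)
·← -118
·→ load(x: 86)
·← 86
·→ shunt(s: /naro_oz, d: /drehi_ox/dro/feflosmu)
·← ok


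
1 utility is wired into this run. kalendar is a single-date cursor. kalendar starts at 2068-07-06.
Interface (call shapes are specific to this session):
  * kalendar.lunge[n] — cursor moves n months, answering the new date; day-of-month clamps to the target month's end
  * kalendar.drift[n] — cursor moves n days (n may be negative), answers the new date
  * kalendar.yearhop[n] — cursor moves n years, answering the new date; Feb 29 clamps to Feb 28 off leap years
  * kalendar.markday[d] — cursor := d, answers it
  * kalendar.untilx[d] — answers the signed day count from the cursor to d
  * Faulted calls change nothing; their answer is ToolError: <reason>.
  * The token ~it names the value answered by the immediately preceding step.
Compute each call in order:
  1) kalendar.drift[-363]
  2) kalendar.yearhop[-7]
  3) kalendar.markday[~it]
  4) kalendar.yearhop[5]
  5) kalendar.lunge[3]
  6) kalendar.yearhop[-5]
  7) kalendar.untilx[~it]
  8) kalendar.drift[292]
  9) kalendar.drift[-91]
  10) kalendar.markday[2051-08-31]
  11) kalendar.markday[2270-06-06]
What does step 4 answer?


~$ kalendar.drift n: -363
:: 2067-07-09
~$ kalendar.yearhop n: -7
:: 2060-07-09
~$ kalendar.markday d: ~it
:: 2060-07-09
~$ kalendar.yearhop n: 5
:: 2065-07-09
~$ kalendar.lunge n: 3
:: 2065-10-09
~$ kalendar.yearhop n: -5
:: 2060-10-09
~$ kalendar.untilx d: ~it
:: 0
~$ kalendar.drift n: 292
:: 2061-07-28
~$ kalendar.drift n: -91
:: 2061-04-28
~$ kalendar.markday d: 2051-08-31
:: 2051-08-31
~$ kalendar.markday d: 2270-06-06
:: 2270-06-06

Answer: 2065-07-09


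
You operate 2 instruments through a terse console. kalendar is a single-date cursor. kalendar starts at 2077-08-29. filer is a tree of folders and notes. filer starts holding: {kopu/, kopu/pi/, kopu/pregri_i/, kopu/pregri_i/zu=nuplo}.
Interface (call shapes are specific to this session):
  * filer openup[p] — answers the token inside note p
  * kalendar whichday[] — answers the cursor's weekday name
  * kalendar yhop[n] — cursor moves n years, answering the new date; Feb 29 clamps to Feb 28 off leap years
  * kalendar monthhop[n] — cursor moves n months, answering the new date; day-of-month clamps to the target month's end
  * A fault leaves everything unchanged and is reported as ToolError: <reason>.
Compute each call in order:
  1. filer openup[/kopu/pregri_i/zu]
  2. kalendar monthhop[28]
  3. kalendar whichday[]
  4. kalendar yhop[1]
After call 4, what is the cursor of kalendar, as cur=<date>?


Answer: cur=2080-12-29

Derivation:
==> filer openup(p='/kopu/pregri_i/zu')
<== nuplo
==> kalendar monthhop(n='28')
<== 2079-12-29
==> kalendar whichday()
<== Friday
==> kalendar yhop(n='1')
<== 2080-12-29


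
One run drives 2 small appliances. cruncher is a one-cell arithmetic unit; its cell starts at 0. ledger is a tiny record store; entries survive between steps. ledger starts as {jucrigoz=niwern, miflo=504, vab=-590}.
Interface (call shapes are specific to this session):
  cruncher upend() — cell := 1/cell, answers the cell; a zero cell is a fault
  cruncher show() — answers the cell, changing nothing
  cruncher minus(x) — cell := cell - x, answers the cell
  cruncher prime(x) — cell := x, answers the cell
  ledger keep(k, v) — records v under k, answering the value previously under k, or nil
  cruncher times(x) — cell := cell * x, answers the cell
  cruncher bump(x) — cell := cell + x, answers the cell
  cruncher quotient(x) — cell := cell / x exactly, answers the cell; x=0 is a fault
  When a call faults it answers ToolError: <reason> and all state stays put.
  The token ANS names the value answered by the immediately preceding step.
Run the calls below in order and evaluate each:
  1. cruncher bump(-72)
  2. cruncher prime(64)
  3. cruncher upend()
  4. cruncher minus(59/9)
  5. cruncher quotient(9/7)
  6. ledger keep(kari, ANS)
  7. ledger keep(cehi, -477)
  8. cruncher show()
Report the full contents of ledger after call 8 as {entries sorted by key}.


Answer: {cehi=-477, jucrigoz=niwern, kari=-26369/5184, miflo=504, vab=-590}

Derivation:
-> cruncher bump(x='-72')
<- -72
-> cruncher prime(x='64')
<- 64
-> cruncher upend()
<- 1/64
-> cruncher minus(x='59/9')
<- -3767/576
-> cruncher quotient(x='9/7')
<- -26369/5184
-> ledger keep(k='kari', v='ANS')
<- nil
-> ledger keep(k='cehi', v='-477')
<- nil
-> cruncher show()
<- -26369/5184


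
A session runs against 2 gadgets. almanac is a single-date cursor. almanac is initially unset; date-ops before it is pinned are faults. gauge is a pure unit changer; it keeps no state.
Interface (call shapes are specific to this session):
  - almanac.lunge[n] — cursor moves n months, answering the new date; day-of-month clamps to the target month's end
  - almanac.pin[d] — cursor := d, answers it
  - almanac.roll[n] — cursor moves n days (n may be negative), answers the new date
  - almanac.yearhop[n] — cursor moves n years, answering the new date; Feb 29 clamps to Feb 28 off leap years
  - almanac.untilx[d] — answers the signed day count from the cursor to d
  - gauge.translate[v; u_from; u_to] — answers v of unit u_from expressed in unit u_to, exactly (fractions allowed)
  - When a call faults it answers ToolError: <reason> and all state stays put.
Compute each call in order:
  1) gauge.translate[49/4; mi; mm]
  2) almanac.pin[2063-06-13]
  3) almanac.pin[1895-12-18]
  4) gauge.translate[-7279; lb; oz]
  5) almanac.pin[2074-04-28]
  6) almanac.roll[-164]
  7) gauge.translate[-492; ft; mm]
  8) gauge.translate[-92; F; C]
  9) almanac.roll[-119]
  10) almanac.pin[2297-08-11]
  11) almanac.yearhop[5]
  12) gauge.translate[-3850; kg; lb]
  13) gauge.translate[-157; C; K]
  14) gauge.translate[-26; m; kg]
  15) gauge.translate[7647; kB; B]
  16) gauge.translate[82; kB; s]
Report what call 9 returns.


Next I call translate on v: 49/4, u_from: mi, u_to: mm, and see 19714464.
Next I call pin on d: 2063-06-13, and get 2063-06-13.
I use pin on d: 1895-12-18, which returns 1895-12-18.
Using translate on v: -7279, u_from: lb, u_to: oz, which returns -116464.
I use pin on d: 2074-04-28: 2074-04-28.
Now I run roll on n: -164, and observe 2073-11-15.
I use translate on v: -492, u_from: ft, u_to: mm: -749808/5.
I try translate on v: -92, u_from: F, u_to: C: -620/9.
Now I run roll on n: -119: 2073-07-19.
I try pin on d: 2297-08-11, which returns 2297-08-11.
Now I run yearhop on n: 5, — result: 2302-08-11.
I invoke translate on v: -3850, u_from: kg, u_to: lb, yielding -5000000000/589081.
I call translate on v: -157, u_from: C, u_to: K, yielding 2323/20.
Calling translate on v: -26, u_from: m, u_to: kg, yielding ToolError: incompatible units.
Using translate on v: 7647, u_from: kB, u_to: B, — result: 7647000.
I run translate on v: 82, u_from: kB, u_to: s, and see ToolError: incompatible units.

Answer: 2073-07-19


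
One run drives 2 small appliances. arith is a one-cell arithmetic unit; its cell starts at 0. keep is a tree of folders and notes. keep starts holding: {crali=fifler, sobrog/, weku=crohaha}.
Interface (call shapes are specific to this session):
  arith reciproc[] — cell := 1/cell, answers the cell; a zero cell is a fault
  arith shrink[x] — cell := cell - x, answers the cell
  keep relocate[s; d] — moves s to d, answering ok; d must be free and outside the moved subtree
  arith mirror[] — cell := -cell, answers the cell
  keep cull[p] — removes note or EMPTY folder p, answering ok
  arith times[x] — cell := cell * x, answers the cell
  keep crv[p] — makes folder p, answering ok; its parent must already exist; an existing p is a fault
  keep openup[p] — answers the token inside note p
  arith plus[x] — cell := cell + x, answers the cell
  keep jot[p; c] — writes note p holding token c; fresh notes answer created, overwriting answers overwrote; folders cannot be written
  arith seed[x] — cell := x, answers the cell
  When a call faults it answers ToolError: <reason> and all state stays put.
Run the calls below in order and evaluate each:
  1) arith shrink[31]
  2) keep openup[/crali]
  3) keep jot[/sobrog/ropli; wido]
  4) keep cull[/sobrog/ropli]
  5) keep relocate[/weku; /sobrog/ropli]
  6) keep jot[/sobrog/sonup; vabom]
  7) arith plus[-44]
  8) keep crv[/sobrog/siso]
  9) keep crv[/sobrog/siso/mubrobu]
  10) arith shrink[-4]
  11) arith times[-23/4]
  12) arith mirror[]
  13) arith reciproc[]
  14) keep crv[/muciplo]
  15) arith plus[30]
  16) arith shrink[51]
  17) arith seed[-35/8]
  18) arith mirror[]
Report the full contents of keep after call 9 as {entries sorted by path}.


Answer: {crali=fifler, sobrog/, sobrog/ropli=crohaha, sobrog/siso/, sobrog/siso/mubrobu/, sobrog/sonup=vabom}

Derivation:
Step: arith shrink[x=31]
Result: -31
Step: keep openup[p=/crali]
Result: fifler
Step: keep jot[p=/sobrog/ropli; c=wido]
Result: created
Step: keep cull[p=/sobrog/ropli]
Result: ok
Step: keep relocate[s=/weku; d=/sobrog/ropli]
Result: ok
Step: keep jot[p=/sobrog/sonup; c=vabom]
Result: created
Step: arith plus[x=-44]
Result: -75
Step: keep crv[p=/sobrog/siso]
Result: ok
Step: keep crv[p=/sobrog/siso/mubrobu]
Result: ok
Step: arith shrink[x=-4]
Result: -71
Step: arith times[x=-23/4]
Result: 1633/4
Step: arith mirror[]
Result: -1633/4
Step: arith reciproc[]
Result: -4/1633
Step: keep crv[p=/muciplo]
Result: ok
Step: arith plus[x=30]
Result: 48986/1633
Step: arith shrink[x=51]
Result: -34297/1633
Step: arith seed[x=-35/8]
Result: -35/8
Step: arith mirror[]
Result: 35/8


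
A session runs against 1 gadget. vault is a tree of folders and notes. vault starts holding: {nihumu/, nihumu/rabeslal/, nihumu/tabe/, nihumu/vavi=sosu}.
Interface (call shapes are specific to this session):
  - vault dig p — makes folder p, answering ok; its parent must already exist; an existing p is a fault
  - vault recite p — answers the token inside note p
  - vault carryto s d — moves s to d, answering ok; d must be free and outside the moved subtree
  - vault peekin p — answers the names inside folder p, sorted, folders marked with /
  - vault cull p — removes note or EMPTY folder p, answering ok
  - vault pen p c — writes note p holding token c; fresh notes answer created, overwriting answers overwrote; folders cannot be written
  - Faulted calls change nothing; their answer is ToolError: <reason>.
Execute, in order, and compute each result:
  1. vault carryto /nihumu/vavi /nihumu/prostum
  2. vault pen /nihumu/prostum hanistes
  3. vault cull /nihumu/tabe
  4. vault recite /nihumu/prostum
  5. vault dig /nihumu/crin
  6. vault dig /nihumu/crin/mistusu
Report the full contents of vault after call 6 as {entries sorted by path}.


Answer: {nihumu/, nihumu/crin/, nihumu/crin/mistusu/, nihumu/prostum=hanistes, nihumu/rabeslal/}

Derivation:
-- vault carryto(/nihumu/vavi, /nihumu/prostum) -> ok
-- vault pen(/nihumu/prostum, hanistes) -> overwrote
-- vault cull(/nihumu/tabe) -> ok
-- vault recite(/nihumu/prostum) -> hanistes
-- vault dig(/nihumu/crin) -> ok
-- vault dig(/nihumu/crin/mistusu) -> ok


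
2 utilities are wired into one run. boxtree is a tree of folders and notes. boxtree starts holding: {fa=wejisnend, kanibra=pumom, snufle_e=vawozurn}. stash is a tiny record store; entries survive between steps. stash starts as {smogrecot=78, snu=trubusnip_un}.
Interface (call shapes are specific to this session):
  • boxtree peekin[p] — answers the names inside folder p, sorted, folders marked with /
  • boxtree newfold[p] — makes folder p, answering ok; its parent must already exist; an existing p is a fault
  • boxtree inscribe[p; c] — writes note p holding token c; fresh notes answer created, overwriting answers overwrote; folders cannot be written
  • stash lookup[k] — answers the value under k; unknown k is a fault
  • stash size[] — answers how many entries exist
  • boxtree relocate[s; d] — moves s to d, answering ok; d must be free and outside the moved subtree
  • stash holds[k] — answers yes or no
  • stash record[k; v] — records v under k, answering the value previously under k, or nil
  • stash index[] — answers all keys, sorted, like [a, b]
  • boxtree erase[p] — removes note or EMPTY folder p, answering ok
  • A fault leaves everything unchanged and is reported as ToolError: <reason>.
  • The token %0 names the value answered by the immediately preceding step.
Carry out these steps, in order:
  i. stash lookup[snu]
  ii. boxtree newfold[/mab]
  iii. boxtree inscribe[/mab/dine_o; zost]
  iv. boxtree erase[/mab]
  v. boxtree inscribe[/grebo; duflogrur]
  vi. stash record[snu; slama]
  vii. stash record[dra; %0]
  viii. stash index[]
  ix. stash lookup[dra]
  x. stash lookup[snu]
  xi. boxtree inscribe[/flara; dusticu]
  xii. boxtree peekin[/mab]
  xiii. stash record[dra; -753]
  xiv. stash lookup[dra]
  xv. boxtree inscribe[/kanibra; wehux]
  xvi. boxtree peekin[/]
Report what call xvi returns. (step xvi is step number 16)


Answer: [fa, flara, grebo, kanibra, mab/, snufle_e]

Derivation:
// stash lookup(k=snu) -> trubusnip_un
// boxtree newfold(p=/mab) -> ok
// boxtree inscribe(p=/mab/dine_o, c=zost) -> created
// boxtree erase(p=/mab) -> ToolError: not empty
// boxtree inscribe(p=/grebo, c=duflogrur) -> created
// stash record(k=snu, v=slama) -> trubusnip_un
// stash record(k=dra, v=%0) -> nil
// stash index() -> [dra, smogrecot, snu]
// stash lookup(k=dra) -> trubusnip_un
// stash lookup(k=snu) -> slama
// boxtree inscribe(p=/flara, c=dusticu) -> created
// boxtree peekin(p=/mab) -> [dine_o]
// stash record(k=dra, v=-753) -> trubusnip_un
// stash lookup(k=dra) -> -753
// boxtree inscribe(p=/kanibra, c=wehux) -> overwrote
// boxtree peekin(p=/) -> [fa, flara, grebo, kanibra, mab/, snufle_e]


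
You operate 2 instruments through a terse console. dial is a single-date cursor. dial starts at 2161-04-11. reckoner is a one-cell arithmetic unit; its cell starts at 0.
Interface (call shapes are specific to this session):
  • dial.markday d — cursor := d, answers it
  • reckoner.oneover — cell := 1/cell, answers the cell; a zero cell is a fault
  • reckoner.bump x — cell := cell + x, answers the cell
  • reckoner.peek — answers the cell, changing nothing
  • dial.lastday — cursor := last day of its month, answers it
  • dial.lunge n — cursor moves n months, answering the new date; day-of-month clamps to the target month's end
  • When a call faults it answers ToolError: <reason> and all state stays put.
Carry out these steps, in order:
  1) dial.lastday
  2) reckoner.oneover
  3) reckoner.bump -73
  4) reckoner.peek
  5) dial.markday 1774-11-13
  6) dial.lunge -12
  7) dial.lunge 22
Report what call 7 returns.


~$ dial.lastday
  2161-04-30
~$ reckoner.oneover
  ToolError: reciprocal of zero
~$ reckoner.bump -73
  -73
~$ reckoner.peek
  -73
~$ dial.markday 1774-11-13
  1774-11-13
~$ dial.lunge -12
  1773-11-13
~$ dial.lunge 22
  1775-09-13

Answer: 1775-09-13


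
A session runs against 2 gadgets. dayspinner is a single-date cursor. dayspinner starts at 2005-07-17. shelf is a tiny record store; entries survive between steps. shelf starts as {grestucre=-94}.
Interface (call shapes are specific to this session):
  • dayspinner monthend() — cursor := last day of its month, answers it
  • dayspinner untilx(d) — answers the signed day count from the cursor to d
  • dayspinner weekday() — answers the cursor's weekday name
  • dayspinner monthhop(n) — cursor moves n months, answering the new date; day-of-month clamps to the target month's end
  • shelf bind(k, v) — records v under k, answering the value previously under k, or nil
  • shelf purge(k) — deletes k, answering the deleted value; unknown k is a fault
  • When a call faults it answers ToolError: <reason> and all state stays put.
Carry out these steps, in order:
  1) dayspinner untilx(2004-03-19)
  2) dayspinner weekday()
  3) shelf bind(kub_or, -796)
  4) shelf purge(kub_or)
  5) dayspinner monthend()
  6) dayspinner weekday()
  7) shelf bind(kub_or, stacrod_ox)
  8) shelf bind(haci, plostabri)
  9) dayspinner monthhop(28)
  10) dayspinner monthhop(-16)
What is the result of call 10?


Answer: 2006-07-30

Derivation:
>> dayspinner untilx(d='2004-03-19')
<< -485
>> dayspinner weekday()
<< Sunday
>> shelf bind(k='kub_or', v='-796')
<< nil
>> shelf purge(k='kub_or')
<< -796
>> dayspinner monthend()
<< 2005-07-31
>> dayspinner weekday()
<< Sunday
>> shelf bind(k='kub_or', v='stacrod_ox')
<< nil
>> shelf bind(k='haci', v='plostabri')
<< nil
>> dayspinner monthhop(n='28')
<< 2007-11-30
>> dayspinner monthhop(n='-16')
<< 2006-07-30


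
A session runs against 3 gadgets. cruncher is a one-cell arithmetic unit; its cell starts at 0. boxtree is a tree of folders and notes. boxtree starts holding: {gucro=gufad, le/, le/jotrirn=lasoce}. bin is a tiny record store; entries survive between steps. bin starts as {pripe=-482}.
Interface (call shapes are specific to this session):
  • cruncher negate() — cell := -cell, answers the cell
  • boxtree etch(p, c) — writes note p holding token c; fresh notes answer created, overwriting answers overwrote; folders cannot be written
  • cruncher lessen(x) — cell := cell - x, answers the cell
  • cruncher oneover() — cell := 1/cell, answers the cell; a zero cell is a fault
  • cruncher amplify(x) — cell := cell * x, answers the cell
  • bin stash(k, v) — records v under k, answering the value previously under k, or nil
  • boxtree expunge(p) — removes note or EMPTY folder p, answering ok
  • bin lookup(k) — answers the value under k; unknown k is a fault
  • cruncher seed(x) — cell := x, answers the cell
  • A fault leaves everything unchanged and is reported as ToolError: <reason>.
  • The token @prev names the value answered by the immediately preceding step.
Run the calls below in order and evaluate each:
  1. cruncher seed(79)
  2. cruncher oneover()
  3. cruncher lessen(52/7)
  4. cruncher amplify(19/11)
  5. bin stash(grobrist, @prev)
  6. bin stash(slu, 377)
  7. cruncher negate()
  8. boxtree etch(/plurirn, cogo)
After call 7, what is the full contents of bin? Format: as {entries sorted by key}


→ cruncher seed(x='79')
← 79
→ cruncher oneover()
← 1/79
→ cruncher lessen(x='52/7')
← -4101/553
→ cruncher amplify(x='19/11')
← -77919/6083
→ bin stash(k='grobrist', v='@prev')
← nil
→ bin stash(k='slu', v='377')
← nil
→ cruncher negate()
← 77919/6083
→ boxtree etch(p='/plurirn', c='cogo')
← created

Answer: {grobrist=-77919/6083, pripe=-482, slu=377}


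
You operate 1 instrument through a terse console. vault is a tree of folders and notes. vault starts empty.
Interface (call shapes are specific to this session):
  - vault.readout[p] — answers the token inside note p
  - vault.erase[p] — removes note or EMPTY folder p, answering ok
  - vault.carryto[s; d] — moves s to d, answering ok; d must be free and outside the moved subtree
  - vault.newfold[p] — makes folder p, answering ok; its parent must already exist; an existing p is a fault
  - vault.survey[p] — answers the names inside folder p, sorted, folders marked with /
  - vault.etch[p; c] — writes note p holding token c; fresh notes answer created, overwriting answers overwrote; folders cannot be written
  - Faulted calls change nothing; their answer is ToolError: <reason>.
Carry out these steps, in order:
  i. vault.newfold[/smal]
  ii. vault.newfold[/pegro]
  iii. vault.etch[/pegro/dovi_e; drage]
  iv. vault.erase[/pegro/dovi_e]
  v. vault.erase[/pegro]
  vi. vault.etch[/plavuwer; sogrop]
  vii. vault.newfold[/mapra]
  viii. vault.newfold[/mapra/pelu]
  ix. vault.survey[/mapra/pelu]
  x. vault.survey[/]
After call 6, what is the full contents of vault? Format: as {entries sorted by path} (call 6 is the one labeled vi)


Do: vault.newfold[/smal]
See: ok
Do: vault.newfold[/pegro]
See: ok
Do: vault.etch[/pegro/dovi_e; drage]
See: created
Do: vault.erase[/pegro/dovi_e]
See: ok
Do: vault.erase[/pegro]
See: ok
Do: vault.etch[/plavuwer; sogrop]
See: created
Do: vault.newfold[/mapra]
See: ok
Do: vault.newfold[/mapra/pelu]
See: ok
Do: vault.survey[/mapra/pelu]
See: []
Do: vault.survey[/]
See: [mapra/, plavuwer, smal/]

Answer: {plavuwer=sogrop, smal/}
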